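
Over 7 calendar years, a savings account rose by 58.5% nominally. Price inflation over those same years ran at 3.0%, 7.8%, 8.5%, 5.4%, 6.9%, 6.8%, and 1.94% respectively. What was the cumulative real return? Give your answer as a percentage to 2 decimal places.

Cumulative inflation factor: 1.030 × 1.078 × 1.085 × 1.054 × 1.069 × 1.068 × 1.0194 ≈ 1.47781.
Nominal growth factor: 1.58500. Real growth factor = 1.58500 / 1.47781 ≈ 1.07253.
Total real return ≈ 7.2530%.

7.25%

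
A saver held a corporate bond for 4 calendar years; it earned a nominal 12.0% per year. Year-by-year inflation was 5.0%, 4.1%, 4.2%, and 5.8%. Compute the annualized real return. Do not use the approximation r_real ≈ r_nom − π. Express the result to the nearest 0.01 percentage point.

Cumulative inflation factor: 1.050 × 1.041 × 1.042 × 1.058 ≈ 1.20502.
Nominal growth factor: 1.57352. Real growth factor = 1.57352 / 1.20502 ≈ 1.30581.
Annualized: 1.30581^(1/4) − 1 ≈ 0.06898.

6.90%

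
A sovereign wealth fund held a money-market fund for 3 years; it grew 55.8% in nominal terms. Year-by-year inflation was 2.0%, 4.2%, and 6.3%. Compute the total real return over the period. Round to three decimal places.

37.901%

Cumulative inflation factor: 1.020 × 1.042 × 1.063 ≈ 1.12980.
Nominal growth factor: 1.55800. Real growth factor = 1.55800 / 1.12980 ≈ 1.37901.
Total real return ≈ 37.9006%.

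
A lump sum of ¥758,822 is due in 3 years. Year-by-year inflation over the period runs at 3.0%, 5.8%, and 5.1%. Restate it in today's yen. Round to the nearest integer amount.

¥662,543

Price-level factor over 3 years: 1.030 × 1.058 × 1.051 = 1.14531674.
Purchasing power today: ¥758,822 divided by that factor.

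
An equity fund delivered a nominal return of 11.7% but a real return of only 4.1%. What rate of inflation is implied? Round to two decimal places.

From (1+r_nom) = (1+r_real)(1+π), we get 1+π = (1 + 11.7%)/(1 + 4.1%) = 1.117/1.041 ≈ 1.07301.
So π ≈ 7.3007%.

7.30%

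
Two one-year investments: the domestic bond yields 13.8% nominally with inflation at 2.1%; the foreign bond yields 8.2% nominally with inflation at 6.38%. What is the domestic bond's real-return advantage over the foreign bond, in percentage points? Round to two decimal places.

The domestic bond real return: 1.138/1.021 − 1 = 11.459%.
The foreign bond real return: 1.082/1.0638 − 1 = 1.711%.
Difference: 11.459 − 1.711 = 9.748 pp.

9.75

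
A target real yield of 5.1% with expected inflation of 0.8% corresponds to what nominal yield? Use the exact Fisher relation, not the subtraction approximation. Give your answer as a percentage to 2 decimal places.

By the Fisher equation, 1 + r_nom = (1 + 5.1%)(1 + 0.8%) = 1.051 × 1.008 = 1.059408.
So r_nom = 5.9408%.

5.94%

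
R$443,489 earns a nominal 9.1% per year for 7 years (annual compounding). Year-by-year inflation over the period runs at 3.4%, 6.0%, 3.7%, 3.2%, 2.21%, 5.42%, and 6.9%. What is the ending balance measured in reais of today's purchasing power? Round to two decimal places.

R$603,916.84

Nominal value at maturity: R$443,489 × (1 + 9.1%)^7 ≈ R$815,936.02.
Price-level factor over 7 years: 1.034 × 1.060 × 1.037 × 1.032 × 1.0221 × 1.0542 × 1.069 ≈ 1.3510734604.
The maturity value deflated by that factor is the answer in today's purchasing power.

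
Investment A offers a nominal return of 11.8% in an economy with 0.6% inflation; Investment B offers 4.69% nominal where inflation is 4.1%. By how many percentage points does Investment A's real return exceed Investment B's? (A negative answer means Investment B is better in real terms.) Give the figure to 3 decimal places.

10.566

Investment A real return: 1.118/1.006 − 1 = 11.1332%.
Investment B real return: 1.0469/1.041 − 1 = 0.5668%.
Difference: 11.1332 − 0.5668 = 10.5664 pp.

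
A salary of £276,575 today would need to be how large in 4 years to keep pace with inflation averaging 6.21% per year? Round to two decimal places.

Cumulative price-level factor: (1+6.21%)^4 ≈ 1.2725112641.
Multiplying £276,575 by the price-level factor gives the future nominal sum.

£351,944.80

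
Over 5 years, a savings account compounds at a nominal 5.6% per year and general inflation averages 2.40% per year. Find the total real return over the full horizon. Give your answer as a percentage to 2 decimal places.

16.63%

The annual real rate is (1+5.6%)/(1+2.40%) − 1 = 3.1250%.
Compounded over 5 years: (1 + 0.031250)^5 − 1 ≈ 0.16633.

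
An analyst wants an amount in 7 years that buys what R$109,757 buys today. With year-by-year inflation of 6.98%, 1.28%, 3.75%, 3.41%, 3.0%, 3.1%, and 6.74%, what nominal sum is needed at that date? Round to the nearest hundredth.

Cumulative price-level factor: 1.0698 × 1.0128 × 1.0375 × 1.0341 × 1.030 × 1.031 × 1.0674 ≈ 1.3176498539.
The nominal amount required is R$109,757 scaled up by that factor.

R$144,621.30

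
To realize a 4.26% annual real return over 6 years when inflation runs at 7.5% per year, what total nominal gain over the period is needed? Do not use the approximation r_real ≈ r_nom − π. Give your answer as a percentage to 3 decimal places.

98.224%

Required annual nominal rate: (1+4.26%)(1+7.5%) − 1 = 12.0795%.
Cumulative over 6 years: (1 + 0.120795)^6 − 1 ≈ 0.98224.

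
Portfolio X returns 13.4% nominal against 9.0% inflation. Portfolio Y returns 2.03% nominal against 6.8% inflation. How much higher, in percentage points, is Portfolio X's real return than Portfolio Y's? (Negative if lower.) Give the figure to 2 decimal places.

Portfolio X real return: 1.134/1.090 − 1 = 4.037%.
Portfolio Y real return: 1.0203/1.068 − 1 = -4.466%.
Difference: 4.037 − (-4.466) = 8.503 pp.

8.50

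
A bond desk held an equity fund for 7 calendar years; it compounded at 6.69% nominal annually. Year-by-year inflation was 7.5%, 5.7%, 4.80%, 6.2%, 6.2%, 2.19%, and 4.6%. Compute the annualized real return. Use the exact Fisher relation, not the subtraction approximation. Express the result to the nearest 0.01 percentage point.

Cumulative inflation factor: 1.075 × 1.057 × 1.0480 × 1.062 × 1.062 × 1.0219 × 1.046 ≈ 1.43560.
Nominal growth factor: 1.57350. Real growth factor = 1.57350 / 1.43560 ≈ 1.09605.
Annualized: 1.09605^(1/7) − 1 ≈ 0.01319.

1.32%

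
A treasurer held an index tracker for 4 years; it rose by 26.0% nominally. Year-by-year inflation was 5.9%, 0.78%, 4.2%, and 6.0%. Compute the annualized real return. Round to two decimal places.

1.68%

Cumulative inflation factor: 1.059 × 1.0078 × 1.042 × 1.060 ≈ 1.17881.
Nominal growth factor: 1.26000. Real growth factor = 1.26000 / 1.17881 ≈ 1.06887.
Annualized: 1.06887^(1/4) − 1 ≈ 0.01679.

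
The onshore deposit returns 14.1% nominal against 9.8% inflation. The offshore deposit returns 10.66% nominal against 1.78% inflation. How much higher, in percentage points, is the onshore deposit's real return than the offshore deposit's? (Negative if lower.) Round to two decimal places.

-4.81

The onshore deposit real return: 1.141/1.098 − 1 = 3.916%.
The offshore deposit real return: 1.1066/1.0178 − 1 = 8.725%.
Difference: 3.916 − 8.725 = -4.809 pp.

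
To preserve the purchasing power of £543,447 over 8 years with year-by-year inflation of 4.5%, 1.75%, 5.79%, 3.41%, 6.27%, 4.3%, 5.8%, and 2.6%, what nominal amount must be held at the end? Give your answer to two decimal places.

£760,576.80

Cumulative price-level factor: 1.045 × 1.0175 × 1.0579 × 1.0341 × 1.0627 × 1.043 × 1.058 × 1.026 ≈ 1.3995418227.
The nominal amount required is £543,447 scaled up by that factor.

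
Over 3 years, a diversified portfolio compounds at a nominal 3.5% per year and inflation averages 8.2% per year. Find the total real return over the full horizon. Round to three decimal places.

-12.474%

The annual real rate is (1+3.5%)/(1+8.2%) − 1 = -4.3438%.
Compounded over 3 years: (1 + -0.043438)^3 − 1 ≈ -0.12474.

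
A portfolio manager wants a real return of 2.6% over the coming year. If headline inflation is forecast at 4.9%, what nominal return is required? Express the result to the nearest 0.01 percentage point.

7.63%

By the Fisher equation, 1 + r_nom = (1 + 2.6%)(1 + 4.9%) = 1.026 × 1.049 = 1.076274.
So r_nom = 7.6274%.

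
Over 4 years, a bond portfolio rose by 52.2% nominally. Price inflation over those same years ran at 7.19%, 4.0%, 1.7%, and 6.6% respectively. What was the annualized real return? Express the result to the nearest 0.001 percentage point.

Cumulative inflation factor: 1.0719 × 1.040 × 1.017 × 1.066 ≈ 1.20855.
Nominal growth factor: 1.52200. Real growth factor = 1.52200 / 1.20855 ≈ 1.25936.
Annualized: 1.25936^(1/4) − 1 ≈ 0.05934.

5.934%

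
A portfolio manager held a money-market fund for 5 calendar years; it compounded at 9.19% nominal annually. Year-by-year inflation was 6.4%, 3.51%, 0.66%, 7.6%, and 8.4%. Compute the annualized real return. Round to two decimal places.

3.72%

Cumulative inflation factor: 1.064 × 1.0351 × 1.0066 × 1.076 × 1.084 ≈ 1.29307.
Nominal growth factor: 1.55208. Real growth factor = 1.55208 / 1.29307 ≈ 1.20031.
Annualized: 1.20031^(1/5) − 1 ≈ 0.03719.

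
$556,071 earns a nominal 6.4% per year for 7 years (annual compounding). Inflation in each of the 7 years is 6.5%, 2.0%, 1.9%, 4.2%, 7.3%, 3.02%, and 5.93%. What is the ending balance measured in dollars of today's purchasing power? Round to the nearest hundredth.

Nominal value at maturity: $556,071 × (1 + 6.4%)^7 ≈ $858,463.12.
Price-level factor over 7 years: 1.065 × 1.020 × 1.019 × 1.042 × 1.073 × 1.0302 × 1.0593 ≈ 1.3506160996.
The maturity value deflated by that factor is the answer in today's purchasing power.

$635,608.53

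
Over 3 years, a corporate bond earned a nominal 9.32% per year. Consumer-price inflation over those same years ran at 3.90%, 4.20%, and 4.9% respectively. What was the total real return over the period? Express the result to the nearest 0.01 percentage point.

Cumulative inflation factor: 1.0390 × 1.0420 × 1.049 ≈ 1.13569.
Nominal growth factor: 1.30647. Real growth factor = 1.30647 / 1.13569 ≈ 1.15038.
Total real return ≈ 15.0377%.

15.04%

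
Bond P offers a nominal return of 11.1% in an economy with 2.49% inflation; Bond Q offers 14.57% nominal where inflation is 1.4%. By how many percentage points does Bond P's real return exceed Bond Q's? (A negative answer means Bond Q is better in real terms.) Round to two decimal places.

Bond P real return: 1.111/1.0249 − 1 = 8.401%.
Bond Q real return: 1.1457/1.014 − 1 = 12.988%.
Difference: 8.401 − 12.988 = -4.587 pp.

-4.59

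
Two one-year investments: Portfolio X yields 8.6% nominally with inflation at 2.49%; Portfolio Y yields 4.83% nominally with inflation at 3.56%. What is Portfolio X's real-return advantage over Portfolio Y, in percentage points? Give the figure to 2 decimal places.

4.74

Portfolio X real return: 1.086/1.0249 − 1 = 5.962%.
Portfolio Y real return: 1.0483/1.0356 − 1 = 1.226%.
Difference: 5.962 − 1.226 = 4.736 pp.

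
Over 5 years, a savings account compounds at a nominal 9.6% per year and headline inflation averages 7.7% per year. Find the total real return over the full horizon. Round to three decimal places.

The annual real rate is (1+9.6%)/(1+7.7%) − 1 = 1.7642%.
Compounded over 5 years: (1 + 0.017642)^5 − 1 ≈ 0.09138.

9.138%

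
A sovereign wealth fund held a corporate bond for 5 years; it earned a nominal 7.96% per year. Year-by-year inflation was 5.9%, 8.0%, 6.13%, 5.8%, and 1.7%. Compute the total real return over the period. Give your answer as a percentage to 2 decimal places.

Cumulative inflation factor: 1.059 × 1.080 × 1.0613 × 1.058 × 1.017 ≈ 1.30606.
Nominal growth factor: 1.46661. Real growth factor = 1.46661 / 1.30606 ≈ 1.12292.
Total real return ≈ 12.2923%.

12.29%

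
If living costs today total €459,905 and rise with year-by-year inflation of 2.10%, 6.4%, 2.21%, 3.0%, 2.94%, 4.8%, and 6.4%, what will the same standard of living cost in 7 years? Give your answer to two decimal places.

Cumulative price-level factor: 1.0210 × 1.064 × 1.0221 × 1.030 × 1.0294 × 1.048 × 1.064 ≈ 1.3127591607.
The nominal amount required is €459,905 scaled up by that factor.

€603,744.50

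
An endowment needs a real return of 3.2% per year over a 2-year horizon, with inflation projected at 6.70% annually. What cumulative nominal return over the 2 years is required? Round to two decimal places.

Required annual nominal rate: (1+3.2%)(1+6.70%) − 1 = 10.1144%.
Cumulative over 2 years: (1 + 0.101144)^2 − 1 ≈ 0.21252.

21.25%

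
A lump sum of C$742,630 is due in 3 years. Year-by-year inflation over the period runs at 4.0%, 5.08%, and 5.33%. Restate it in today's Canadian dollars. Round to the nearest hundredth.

Price-level factor over 3 years: 1.040 × 1.0508 × 1.0533 = 1.1510799456.
Purchasing power today: C$742,630 divided by that factor.

C$645,159.36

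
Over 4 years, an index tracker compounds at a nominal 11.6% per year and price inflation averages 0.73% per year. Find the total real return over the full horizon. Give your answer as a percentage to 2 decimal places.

The annual real rate is (1+11.6%)/(1+0.73%) − 1 = 10.7912%.
Compounded over 4 years: (1 + 0.107912)^4 − 1 ≈ 0.50668.

50.67%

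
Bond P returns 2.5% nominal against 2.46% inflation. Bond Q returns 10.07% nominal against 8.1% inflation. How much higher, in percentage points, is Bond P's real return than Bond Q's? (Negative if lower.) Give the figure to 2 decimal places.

-1.78

Bond P real return: 1.025/1.0246 − 1 = 0.039%.
Bond Q real return: 1.1007/1.081 − 1 = 1.822%.
Difference: 0.039 − 1.822 = -1.783 pp.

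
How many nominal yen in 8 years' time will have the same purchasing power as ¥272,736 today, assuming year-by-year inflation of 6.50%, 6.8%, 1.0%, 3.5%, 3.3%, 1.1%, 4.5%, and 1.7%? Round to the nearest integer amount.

¥359,926

Cumulative price-level factor: 1.0650 × 1.068 × 1.010 × 1.035 × 1.033 × 1.011 × 1.045 × 1.017 ≈ 1.3196881120.
Multiplying ¥272,736 by the price-level factor gives the future nominal sum.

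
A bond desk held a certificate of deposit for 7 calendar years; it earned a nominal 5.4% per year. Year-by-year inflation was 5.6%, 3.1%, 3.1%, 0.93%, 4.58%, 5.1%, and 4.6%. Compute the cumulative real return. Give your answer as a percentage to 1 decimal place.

Cumulative inflation factor: 1.056 × 1.031 × 1.031 × 1.0093 × 1.0458 × 1.051 × 1.046 ≈ 1.30252.
Nominal growth factor: 1.44505. Real growth factor = 1.44505 / 1.30252 ≈ 1.10943.
Total real return ≈ 10.9430%.

10.9%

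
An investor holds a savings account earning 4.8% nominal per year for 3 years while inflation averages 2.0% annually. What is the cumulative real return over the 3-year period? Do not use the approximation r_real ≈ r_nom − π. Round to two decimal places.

8.46%

The annual real rate is (1+4.8%)/(1+2.0%) − 1 = 2.7451%.
Compounded over 3 years: (1 + 0.027451)^3 − 1 ≈ 0.08463.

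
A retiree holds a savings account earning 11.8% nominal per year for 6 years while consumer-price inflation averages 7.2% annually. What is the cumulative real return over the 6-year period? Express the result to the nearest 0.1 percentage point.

28.7%

The annual real rate is (1+11.8%)/(1+7.2%) − 1 = 4.2910%.
Compounded over 6 years: (1 + 0.042910)^6 − 1 ≈ 0.28671.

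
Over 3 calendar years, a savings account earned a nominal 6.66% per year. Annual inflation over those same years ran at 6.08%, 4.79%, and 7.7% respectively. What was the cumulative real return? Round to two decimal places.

Cumulative inflation factor: 1.0608 × 1.0479 × 1.077 ≈ 1.19721.
Nominal growth factor: 1.21340. Real growth factor = 1.21340 / 1.19721 ≈ 1.01353.
Total real return ≈ 1.3528%.

1.35%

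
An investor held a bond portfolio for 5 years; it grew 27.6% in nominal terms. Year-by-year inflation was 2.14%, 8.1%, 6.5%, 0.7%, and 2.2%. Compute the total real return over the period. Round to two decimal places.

Cumulative inflation factor: 1.0214 × 1.081 × 1.065 × 1.007 × 1.022 ≈ 1.21018.
Nominal growth factor: 1.27600. Real growth factor = 1.27600 / 1.21018 ≈ 1.05438.
Total real return ≈ 5.4385%.

5.44%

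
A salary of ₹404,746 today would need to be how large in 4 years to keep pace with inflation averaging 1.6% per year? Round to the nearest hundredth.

₹431,278.09

Cumulative price-level factor: (1+1.6%)^4 ≈ 1.0655524495.
The nominal amount required is ₹404,746 scaled up by that factor.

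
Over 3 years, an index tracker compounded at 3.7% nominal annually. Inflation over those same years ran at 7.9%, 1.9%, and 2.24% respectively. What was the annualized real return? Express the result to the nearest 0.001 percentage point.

Cumulative inflation factor: 1.079 × 1.019 × 1.0224 ≈ 1.12413.
Nominal growth factor: 1.11516. Real growth factor = 1.11516 / 1.12413 ≈ 0.99202.
Annualized: 0.99202^(1/3) − 1 ≈ -0.00267.

-0.267%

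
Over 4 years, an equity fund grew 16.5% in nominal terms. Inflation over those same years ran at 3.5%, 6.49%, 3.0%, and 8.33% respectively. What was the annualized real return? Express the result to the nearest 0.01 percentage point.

Cumulative inflation factor: 1.035 × 1.0649 × 1.030 × 1.0833 ≈ 1.22980.
Nominal growth factor: 1.16500. Real growth factor = 1.16500 / 1.22980 ≈ 0.94731.
Annualized: 0.94731^(1/4) − 1 ≈ -0.01344.

-1.34%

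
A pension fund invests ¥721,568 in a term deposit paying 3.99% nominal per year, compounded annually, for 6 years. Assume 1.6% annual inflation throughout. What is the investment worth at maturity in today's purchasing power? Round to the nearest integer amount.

Nominal value at maturity: ¥721,568 × (1 + 3.99%)^6 ≈ ¥912,487.
Price-level factor over 6 years: (1 + 1.6%)^6 ≈ 1.0999229093.
The maturity value deflated by that factor is the answer in today's purchasing power.

¥829,592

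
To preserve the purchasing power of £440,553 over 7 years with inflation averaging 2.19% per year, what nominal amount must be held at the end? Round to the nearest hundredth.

£512,692.49

Cumulative price-level factor: (1+2.19%)^7 ≈ 1.1637475885.
Multiplying £440,553 by the price-level factor gives the future nominal sum.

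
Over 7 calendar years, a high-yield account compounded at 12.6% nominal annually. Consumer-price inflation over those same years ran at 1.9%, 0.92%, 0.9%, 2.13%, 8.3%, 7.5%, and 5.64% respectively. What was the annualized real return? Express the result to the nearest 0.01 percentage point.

8.42%

Cumulative inflation factor: 1.019 × 1.0092 × 1.009 × 1.0213 × 1.083 × 1.075 × 1.0564 ≈ 1.30335.
Nominal growth factor: 2.29493. Real growth factor = 2.29493 / 1.30335 ≈ 1.76079.
Annualized: 1.76079^(1/7) − 1 ≈ 0.08418.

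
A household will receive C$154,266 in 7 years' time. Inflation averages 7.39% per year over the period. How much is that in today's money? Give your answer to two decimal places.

C$93,653.35

Price-level factor over 7 years: (1 + 7.39%)^7 ≈ 1.6472021355.
Purchasing power today: C$154,266 divided by that factor.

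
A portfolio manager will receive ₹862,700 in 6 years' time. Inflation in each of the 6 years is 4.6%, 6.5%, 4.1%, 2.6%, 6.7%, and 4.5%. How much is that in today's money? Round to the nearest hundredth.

₹650,278.96

Price-level factor over 6 years: 1.046 × 1.065 × 1.041 × 1.026 × 1.067 × 1.045 ≈ 1.3266613975.
Purchasing power today: ₹862,700 divided by that factor.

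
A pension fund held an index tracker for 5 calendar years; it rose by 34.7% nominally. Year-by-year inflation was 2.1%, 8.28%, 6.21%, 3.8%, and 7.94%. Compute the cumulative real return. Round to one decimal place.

Cumulative inflation factor: 1.021 × 1.0828 × 1.0621 × 1.038 × 1.0794 ≈ 1.31559.
Nominal growth factor: 1.34700. Real growth factor = 1.34700 / 1.31559 ≈ 1.02388.
Total real return ≈ 2.3879%.

2.4%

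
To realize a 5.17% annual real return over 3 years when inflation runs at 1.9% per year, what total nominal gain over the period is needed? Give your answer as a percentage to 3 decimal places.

Required annual nominal rate: (1+5.17%)(1+1.9%) − 1 = 7.16823%.
Cumulative over 3 years: (1 + 0.0716823)^3 − 1 ≈ 0.23083.

23.083%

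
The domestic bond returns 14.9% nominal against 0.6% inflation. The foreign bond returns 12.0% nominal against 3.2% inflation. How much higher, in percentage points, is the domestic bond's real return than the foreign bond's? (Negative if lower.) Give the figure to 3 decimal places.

5.688

The domestic bond real return: 1.149/1.006 − 1 = 14.2147%.
The foreign bond real return: 1.120/1.032 − 1 = 8.5271%.
Difference: 14.2147 − 8.5271 = 5.6876 pp.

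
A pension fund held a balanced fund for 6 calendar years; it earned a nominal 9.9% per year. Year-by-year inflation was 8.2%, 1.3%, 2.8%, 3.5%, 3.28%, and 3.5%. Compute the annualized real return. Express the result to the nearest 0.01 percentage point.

Cumulative inflation factor: 1.082 × 1.013 × 1.028 × 1.035 × 1.0328 × 1.035 ≈ 1.24660.
Nominal growth factor: 1.76192. Real growth factor = 1.76192 / 1.24660 ≈ 1.41338.
Annualized: 1.41338^(1/6) − 1 ≈ 0.05936.

5.94%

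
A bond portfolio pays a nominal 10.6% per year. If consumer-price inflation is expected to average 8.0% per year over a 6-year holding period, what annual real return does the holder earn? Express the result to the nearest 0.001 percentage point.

2.407%

With constant rates the annual real return is the same each year: (1+10.6%)/(1+8.0%) − 1 = 0.02407.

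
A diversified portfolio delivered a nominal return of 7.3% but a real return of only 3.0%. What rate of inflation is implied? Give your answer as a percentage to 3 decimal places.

From (1+r_nom) = (1+r_real)(1+π), we get 1+π = (1 + 7.3%)/(1 + 3.0%) = 1.073/1.030 ≈ 1.04175.
So π ≈ 4.1748%.

4.175%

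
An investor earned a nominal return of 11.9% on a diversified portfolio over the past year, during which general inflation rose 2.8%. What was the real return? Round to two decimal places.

8.85%

Real return via the Fisher equation: (1 + 11.9%)/(1 + 2.8%) − 1 = 1.119/1.028 − 1 ≈ 0.08852.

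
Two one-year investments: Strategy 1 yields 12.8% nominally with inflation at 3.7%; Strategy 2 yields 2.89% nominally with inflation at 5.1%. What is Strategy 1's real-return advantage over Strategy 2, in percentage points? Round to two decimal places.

Strategy 1 real return: 1.128/1.037 − 1 = 8.775%.
Strategy 2 real return: 1.0289/1.051 − 1 = -2.103%.
Difference: 8.775 − (-2.103) = 10.878 pp.

10.88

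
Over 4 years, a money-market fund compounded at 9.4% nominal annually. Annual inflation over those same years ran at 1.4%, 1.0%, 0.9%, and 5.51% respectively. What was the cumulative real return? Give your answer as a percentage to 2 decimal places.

Cumulative inflation factor: 1.014 × 1.010 × 1.009 × 1.0551 ≈ 1.09030.
Nominal growth factor: 1.43242. Real growth factor = 1.43242 / 1.09030 ≈ 1.31379.
Total real return ≈ 31.3788%.

31.38%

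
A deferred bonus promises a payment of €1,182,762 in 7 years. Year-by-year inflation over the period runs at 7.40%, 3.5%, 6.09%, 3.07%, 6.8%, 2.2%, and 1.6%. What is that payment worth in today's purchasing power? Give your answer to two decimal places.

Price-level factor over 7 years: 1.0740 × 1.035 × 1.0609 × 1.0307 × 1.068 × 1.022 × 1.016 ≈ 1.3479296084.
Purchasing power today: €1,182,762 divided by that factor.

€877,465.70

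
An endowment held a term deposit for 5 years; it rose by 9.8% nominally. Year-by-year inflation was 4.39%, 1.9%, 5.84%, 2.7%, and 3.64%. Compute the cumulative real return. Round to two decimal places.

Cumulative inflation factor: 1.0439 × 1.019 × 1.0584 × 1.027 × 1.0364 ≈ 1.19834.
Nominal growth factor: 1.09800. Real growth factor = 1.09800 / 1.19834 ≈ 0.91627.
Total real return ≈ -8.3734%.

-8.37%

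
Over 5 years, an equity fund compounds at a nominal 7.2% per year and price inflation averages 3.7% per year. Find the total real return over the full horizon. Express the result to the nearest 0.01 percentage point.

18.05%

The annual real rate is (1+7.2%)/(1+3.7%) − 1 = 3.3751%.
Compounded over 5 years: (1 + 0.033751)^5 − 1 ≈ 0.18054.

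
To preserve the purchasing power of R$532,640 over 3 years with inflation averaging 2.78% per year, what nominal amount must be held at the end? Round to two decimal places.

Cumulative price-level factor: (1+2.78%)^3 ≈ 1.0857400050.
The nominal amount required is R$532,640 scaled up by that factor.

R$578,308.56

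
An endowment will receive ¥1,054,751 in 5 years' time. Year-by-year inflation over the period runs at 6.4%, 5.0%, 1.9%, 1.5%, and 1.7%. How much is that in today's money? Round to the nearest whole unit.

Price-level factor over 5 years: 1.064 × 1.050 × 1.019 × 1.015 × 1.017 ≈ 1.1751467564.
Purchasing power today: ¥1,054,751 divided by that factor.

¥897,548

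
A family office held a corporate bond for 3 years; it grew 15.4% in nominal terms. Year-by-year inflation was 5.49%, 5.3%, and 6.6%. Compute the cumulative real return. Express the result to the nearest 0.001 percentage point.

Cumulative inflation factor: 1.0549 × 1.053 × 1.066 ≈ 1.18412.
Nominal growth factor: 1.15400. Real growth factor = 1.15400 / 1.18412 ≈ 0.97456.
Total real return ≈ -2.5439%.

-2.544%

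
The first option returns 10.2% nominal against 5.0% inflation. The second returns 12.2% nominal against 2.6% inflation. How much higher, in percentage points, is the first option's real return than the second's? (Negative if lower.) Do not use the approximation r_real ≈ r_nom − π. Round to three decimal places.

-4.404

The first option real return: 1.102/1.050 − 1 = 4.9524%.
The second real return: 1.122/1.026 − 1 = 9.3567%.
Difference: 4.9524 − 9.3567 = -4.4043 pp.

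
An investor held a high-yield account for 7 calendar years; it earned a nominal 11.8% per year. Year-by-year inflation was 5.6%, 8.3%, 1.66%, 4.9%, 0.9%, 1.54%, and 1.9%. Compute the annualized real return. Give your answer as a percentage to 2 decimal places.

8.01%

Cumulative inflation factor: 1.056 × 1.083 × 1.0166 × 1.049 × 1.009 × 1.0154 × 1.019 ≈ 1.27327.
Nominal growth factor: 2.18320. Real growth factor = 2.18320 / 1.27327 ≈ 1.71464.
Annualized: 1.71464^(1/7) − 1 ≈ 0.08007.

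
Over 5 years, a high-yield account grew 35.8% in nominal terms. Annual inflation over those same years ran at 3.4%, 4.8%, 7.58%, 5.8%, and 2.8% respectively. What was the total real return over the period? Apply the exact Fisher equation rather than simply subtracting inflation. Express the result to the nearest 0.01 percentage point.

Cumulative inflation factor: 1.034 × 1.048 × 1.0758 × 1.058 × 1.028 ≈ 1.26792.
Nominal growth factor: 1.35800. Real growth factor = 1.35800 / 1.26792 ≈ 1.07104.
Total real return ≈ 7.1045%.

7.10%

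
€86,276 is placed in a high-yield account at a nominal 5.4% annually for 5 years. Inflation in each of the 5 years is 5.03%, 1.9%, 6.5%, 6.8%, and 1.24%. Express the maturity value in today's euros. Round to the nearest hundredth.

Nominal value at maturity: €86,276 × (1 + 5.4%)^5 ≈ €112,225.89.
Price-level factor over 5 years: 1.0503 × 1.019 × 1.065 × 1.068 × 1.0124 ≈ 1.2324251332.
Dividing the nominal maturity value by the price-level factor gives the value in today's money.

€91,061.02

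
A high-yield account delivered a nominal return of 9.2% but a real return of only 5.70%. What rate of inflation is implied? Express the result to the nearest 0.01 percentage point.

3.31%

From (1+r_nom) = (1+r_real)(1+π), we get 1+π = (1 + 9.2%)/(1 + 5.70%) = 1.092/1.0570 ≈ 1.03311.
So π ≈ 3.3113%.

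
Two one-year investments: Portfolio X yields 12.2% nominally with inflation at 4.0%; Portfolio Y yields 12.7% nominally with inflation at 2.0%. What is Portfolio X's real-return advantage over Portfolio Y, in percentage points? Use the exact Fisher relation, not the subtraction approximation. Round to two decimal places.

-2.61

Portfolio X real return: 1.122/1.040 − 1 = 7.885%.
Portfolio Y real return: 1.127/1.020 − 1 = 10.490%.
Difference: 7.885 − 10.490 = -2.605 pp.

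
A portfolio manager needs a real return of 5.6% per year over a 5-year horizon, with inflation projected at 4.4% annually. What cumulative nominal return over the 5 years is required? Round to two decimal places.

62.86%

Required annual nominal rate: (1+5.6%)(1+4.4%) − 1 = 10.2464%.
Cumulative over 5 years: (1 + 0.102464)^5 − 1 ≈ 0.62863.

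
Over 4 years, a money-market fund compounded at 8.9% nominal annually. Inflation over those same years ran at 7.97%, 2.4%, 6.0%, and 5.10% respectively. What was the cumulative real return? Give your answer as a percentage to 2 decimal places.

Cumulative inflation factor: 1.0797 × 1.024 × 1.060 × 1.0510 ≈ 1.23172.
Nominal growth factor: 1.40641. Real growth factor = 1.40641 / 1.23172 ≈ 1.14183.
Total real return ≈ 14.1826%.

14.18%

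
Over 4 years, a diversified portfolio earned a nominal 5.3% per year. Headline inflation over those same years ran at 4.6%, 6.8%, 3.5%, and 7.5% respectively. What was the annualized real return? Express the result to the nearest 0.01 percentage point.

Cumulative inflation factor: 1.046 × 1.068 × 1.035 × 1.075 ≈ 1.24294.
Nominal growth factor: 1.22946. Real growth factor = 1.22946 / 1.24294 ≈ 0.98915.
Annualized: 0.98915^(1/4) − 1 ≈ -0.00272.

-0.27%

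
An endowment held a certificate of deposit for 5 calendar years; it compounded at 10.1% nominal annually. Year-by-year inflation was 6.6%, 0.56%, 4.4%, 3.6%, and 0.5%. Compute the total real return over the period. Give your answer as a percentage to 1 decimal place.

Cumulative inflation factor: 1.066 × 1.0056 × 1.044 × 1.036 × 1.005 ≈ 1.16522.
Nominal growth factor: 1.61784. Real growth factor = 1.61784 / 1.16522 ≈ 1.38844.
Total real return ≈ 38.8442%.

38.8%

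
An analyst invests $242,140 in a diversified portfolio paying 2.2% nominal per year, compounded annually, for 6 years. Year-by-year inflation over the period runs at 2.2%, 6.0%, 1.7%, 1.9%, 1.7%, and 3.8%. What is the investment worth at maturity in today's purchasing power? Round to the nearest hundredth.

$232,810.04

Nominal value at maturity: $242,140 × (1 + 2.2%)^6 ≈ $275,912.84.
Price-level factor over 6 years: 1.022 × 1.060 × 1.017 × 1.019 × 1.017 × 1.038 ≈ 1.1851414956.
Dividing the nominal maturity value by the price-level factor gives the value in today's money.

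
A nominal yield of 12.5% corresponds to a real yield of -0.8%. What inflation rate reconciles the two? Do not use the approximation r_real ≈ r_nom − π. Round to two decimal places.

From (1+r_nom) = (1+r_real)(1+π), we get 1+π = (1 + 12.5%)/(1 − 0.8%) = 1.125/0.992 ≈ 1.13407.
So π ≈ 13.4073%.

13.41%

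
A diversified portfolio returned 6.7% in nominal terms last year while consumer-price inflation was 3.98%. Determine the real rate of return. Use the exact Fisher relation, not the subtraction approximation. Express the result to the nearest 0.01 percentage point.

Real return via the Fisher equation: (1 + 6.7%)/(1 + 3.98%) − 1 = 1.067/1.0398 − 1 ≈ 0.02616.

2.62%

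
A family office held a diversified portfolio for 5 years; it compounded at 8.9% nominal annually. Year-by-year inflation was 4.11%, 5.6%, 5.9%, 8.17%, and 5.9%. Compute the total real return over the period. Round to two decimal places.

14.84%

Cumulative inflation factor: 1.0411 × 1.056 × 1.059 × 1.0817 × 1.059 ≈ 1.33369.
Nominal growth factor: 1.53158. Real growth factor = 1.53158 / 1.33369 ≈ 1.14838.
Total real return ≈ 14.8376%.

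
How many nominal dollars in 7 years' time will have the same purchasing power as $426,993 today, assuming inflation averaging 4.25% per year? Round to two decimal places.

$571,417.06

Cumulative price-level factor: (1+4.25%)^7 ≈ 1.3382351891.
The nominal amount required is $426,993 scaled up by that factor.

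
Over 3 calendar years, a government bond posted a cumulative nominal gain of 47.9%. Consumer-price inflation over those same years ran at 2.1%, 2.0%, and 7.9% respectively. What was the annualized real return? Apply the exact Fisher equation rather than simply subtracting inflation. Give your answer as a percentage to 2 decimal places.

9.59%

Cumulative inflation factor: 1.021 × 1.020 × 1.079 ≈ 1.12369.
Nominal growth factor: 1.47900. Real growth factor = 1.47900 / 1.12369 ≈ 1.31620.
Annualized: 1.31620^(1/3) − 1 ≈ 0.09591.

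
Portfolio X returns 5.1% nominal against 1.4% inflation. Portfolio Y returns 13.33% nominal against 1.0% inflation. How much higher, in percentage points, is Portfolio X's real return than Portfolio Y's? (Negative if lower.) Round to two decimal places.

Portfolio X real return: 1.051/1.014 − 1 = 3.649%.
Portfolio Y real return: 1.1333/1.010 − 1 = 12.208%.
Difference: 3.649 − 12.208 = -8.559 pp.

-8.56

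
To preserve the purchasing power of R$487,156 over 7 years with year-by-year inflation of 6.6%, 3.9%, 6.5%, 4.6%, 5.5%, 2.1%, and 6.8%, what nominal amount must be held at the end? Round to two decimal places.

R$691,467.15

Cumulative price-level factor: 1.066 × 1.039 × 1.065 × 1.046 × 1.055 × 1.021 × 1.068 ≈ 1.4193957449.
The nominal amount required is R$487,156 scaled up by that factor.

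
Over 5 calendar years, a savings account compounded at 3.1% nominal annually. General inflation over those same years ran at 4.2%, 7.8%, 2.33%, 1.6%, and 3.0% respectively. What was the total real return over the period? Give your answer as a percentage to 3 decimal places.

-3.156%

Cumulative inflation factor: 1.042 × 1.078 × 1.0233 × 1.016 × 1.030 ≈ 1.20287.
Nominal growth factor: 1.16491. Real growth factor = 1.16491 / 1.20287 ≈ 0.96844.
Total real return ≈ -3.1560%.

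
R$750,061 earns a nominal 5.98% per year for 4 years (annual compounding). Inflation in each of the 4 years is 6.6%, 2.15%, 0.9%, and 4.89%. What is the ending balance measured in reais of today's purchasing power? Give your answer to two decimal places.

Nominal value at maturity: R$750,061 × (1 + 5.98%)^4 ≈ R$946,220.27.
Price-level factor over 4 years: 1.066 × 1.0215 × 1.009 × 1.0489 ≈ 1.1524466434.
The maturity value deflated by that factor is the answer in today's purchasing power.

R$821,053.43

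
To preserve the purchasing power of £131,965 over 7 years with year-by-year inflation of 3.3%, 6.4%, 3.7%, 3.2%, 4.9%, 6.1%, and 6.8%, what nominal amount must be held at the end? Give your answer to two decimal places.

£184,510.59

Cumulative price-level factor: 1.033 × 1.064 × 1.037 × 1.032 × 1.049 × 1.061 × 1.068 ≈ 1.3981782048.
Multiplying £131,965 by the price-level factor gives the future nominal sum.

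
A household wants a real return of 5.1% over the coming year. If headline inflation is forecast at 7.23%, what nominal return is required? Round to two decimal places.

12.70%

By the Fisher equation, 1 + r_nom = (1 + 5.1%)(1 + 7.23%) = 1.051 × 1.0723 = 1.1269873.
So r_nom = 12.69873%.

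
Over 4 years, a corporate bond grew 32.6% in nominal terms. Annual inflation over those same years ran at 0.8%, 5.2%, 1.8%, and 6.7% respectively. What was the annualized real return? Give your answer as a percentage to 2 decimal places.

3.58%

Cumulative inflation factor: 1.008 × 1.052 × 1.018 × 1.067 ≈ 1.15183.
Nominal growth factor: 1.32600. Real growth factor = 1.32600 / 1.15183 ≈ 1.15121.
Annualized: 1.15121^(1/4) − 1 ≈ 0.03583.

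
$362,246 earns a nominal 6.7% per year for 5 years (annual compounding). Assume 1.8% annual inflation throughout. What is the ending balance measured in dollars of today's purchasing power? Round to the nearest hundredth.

Nominal value at maturity: $362,246 × (1 + 6.7%)^5 ≈ $500,986.12.
Price-level factor over 5 years: (1 + 1.8%)^5 ≈ 1.0932988468.
The maturity value deflated by that factor is the answer in today's purchasing power.

$458,233.47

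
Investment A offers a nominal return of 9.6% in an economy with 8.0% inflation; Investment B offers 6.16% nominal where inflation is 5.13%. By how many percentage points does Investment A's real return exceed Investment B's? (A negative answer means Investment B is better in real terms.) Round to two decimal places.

0.50

Investment A real return: 1.096/1.080 − 1 = 1.481%.
Investment B real return: 1.0616/1.0513 − 1 = 0.980%.
Difference: 1.481 − 0.980 = 0.501 pp.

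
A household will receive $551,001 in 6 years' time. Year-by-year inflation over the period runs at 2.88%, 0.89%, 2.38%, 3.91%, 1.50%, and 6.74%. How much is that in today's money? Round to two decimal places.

Price-level factor over 6 years: 1.0288 × 1.0089 × 1.0238 × 1.0391 × 1.0150 × 1.0674 ≈ 1.1963129070.
Purchasing power today: $551,001 divided by that factor.

$460,582.68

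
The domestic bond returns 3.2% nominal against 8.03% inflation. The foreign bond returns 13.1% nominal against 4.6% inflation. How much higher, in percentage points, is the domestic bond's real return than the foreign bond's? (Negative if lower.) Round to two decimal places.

-12.60

The domestic bond real return: 1.032/1.0803 − 1 = -4.471%.
The foreign bond real return: 1.131/1.046 − 1 = 8.126%.
Difference: -4.471 − 8.126 = -12.597 pp.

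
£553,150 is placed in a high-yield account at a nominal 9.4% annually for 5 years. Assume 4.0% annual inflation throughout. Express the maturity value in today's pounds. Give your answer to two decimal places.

Nominal value at maturity: £553,150 × (1 + 9.4%)^5 ≈ £866,821.20.
Price-level factor over 5 years: (1 + 4.0%)^5 = 1.2166529024.
Dividing the nominal maturity value by the price-level factor gives the value in today's money.

£712,463.84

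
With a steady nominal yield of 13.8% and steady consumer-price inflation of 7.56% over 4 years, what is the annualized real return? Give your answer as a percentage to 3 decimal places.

With constant rates the annual real return is the same each year: (1+13.8%)/(1+7.56%) − 1 = 0.05801.

5.801%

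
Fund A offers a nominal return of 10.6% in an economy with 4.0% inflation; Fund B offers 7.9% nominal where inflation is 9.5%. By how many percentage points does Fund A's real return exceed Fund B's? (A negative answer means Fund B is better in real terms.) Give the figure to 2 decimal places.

7.81

Fund A real return: 1.106/1.040 − 1 = 6.346%.
Fund B real return: 1.079/1.095 − 1 = -1.461%.
Difference: 6.346 − (-1.461) = 7.807 pp.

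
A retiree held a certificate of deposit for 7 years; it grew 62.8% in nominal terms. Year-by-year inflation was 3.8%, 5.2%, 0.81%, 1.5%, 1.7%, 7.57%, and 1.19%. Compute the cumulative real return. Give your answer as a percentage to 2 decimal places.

31.62%

Cumulative inflation factor: 1.038 × 1.052 × 1.0081 × 1.015 × 1.017 × 1.0757 × 1.0119 ≈ 1.23689.
Nominal growth factor: 1.62800. Real growth factor = 1.62800 / 1.23689 ≈ 1.31620.
Total real return ≈ 31.6200%.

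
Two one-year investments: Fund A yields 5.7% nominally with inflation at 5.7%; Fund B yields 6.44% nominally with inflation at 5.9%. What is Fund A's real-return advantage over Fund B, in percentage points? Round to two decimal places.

Fund A real return: 1.057/1.057 − 1 = 0.000%.
Fund B real return: 1.0644/1.059 − 1 = 0.510%.
Difference: 0.000 − 0.510 = -0.510 pp.

-0.51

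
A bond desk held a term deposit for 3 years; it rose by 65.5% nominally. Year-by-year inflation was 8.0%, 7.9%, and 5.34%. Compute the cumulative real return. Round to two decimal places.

Cumulative inflation factor: 1.080 × 1.079 × 1.0534 ≈ 1.22755.
Nominal growth factor: 1.65500. Real growth factor = 1.65500 / 1.22755 ≈ 1.34822.
Total real return ≈ 34.8216%.

34.82%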